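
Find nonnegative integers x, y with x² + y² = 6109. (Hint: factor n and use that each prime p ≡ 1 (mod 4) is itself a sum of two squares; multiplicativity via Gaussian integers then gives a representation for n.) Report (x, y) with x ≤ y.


Step 1: Factor n = 6109 = 41 · 149.
Step 2: Check the mod-4 condition on each prime factor: 41 ≡ 1 (mod 4), exponent 1; 149 ≡ 1 (mod 4), exponent 1.
All primes ≡ 3 (mod 4) appear to even exponent (or don't appear), so by the two-squares theorem n IS expressible as a sum of two squares.
Step 3: Build a representation. Here n = 41 · 149 is a product of primes ≡ 1 (mod 4). Each prime p ≡ 1 (mod 4) is itself a sum of two squares; find a² by testing p − a² for a perfect square:
  41: 41 − 1² = 40, 41 − 2² = 37, 41 − 3² = 32, 41 − 4² = 25 = 5² ⇒ 41 = 4² + 5².
  149: 149 − 1² = 148, 149 − 2² = 145, 149 − 3² = 140, 149 − 4² = 133, 149 − 5² = 124, 149 − 6² = 113, 149 − 7² = 100 = 10² ⇒ 149 = 7² + 10².
  Combine using the Brahmagupta–Fibonacci identity (a² + b²)(c² + d²) = (ac − bd)² + (ad + bc)² = (ac + bd)² + (ad − bc)²:
  41 · 149 = 6109: from (4² + 5²)(7² + 10²), take (4·7 − 5·10, 4·10 + 5·7) = (28 − 50, 40 + 35) = (-22, 75); dropping signs (only squares matter) gives (22, 75); check 22² + 75² = 484 + 5625 = 6109 ✓.
Step 4: Order so x ≤ y and verify: 22² + 75² = 484 + 5625 = 6109 = n. ✓

n = 6109 = 22² + 75² (one valid representation with x ≤ y).


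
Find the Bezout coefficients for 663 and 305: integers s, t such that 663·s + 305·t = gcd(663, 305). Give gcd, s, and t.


Euclidean algorithm on (663, 305) — divide until remainder is 0:
  663 = 2 · 305 + 53
  305 = 5 · 53 + 40
  53 = 1 · 40 + 13
  40 = 3 · 13 + 1
  13 = 13 · 1 + 0
gcd(663, 305) = 1.
Track Bezout coefficients alongside the remainders: start with r₀ = 663 = a·1 + b·0 (s = 1, t = 0) and r₁ = 305 = a·0 + b·1 (s = 0, t = 1); each new remainder r_{k+1} = r_{k-1} − q_k·r_k inherits s_{k+1} = s_{k-1} − q_k·s_k, t_{k+1} = t_{k-1} − q_k·t_k, so r_k = a·s_k + b·t_k at every step:
  q = 2: r = 53, s = 1 − 2·0 = 1, t = 0 − 2·1 = -2  (check: 663·1 + 305·(-2) = 53)
  q = 5: r = 40, s = 0 − 5·1 = -5, t = 1 − 5·(-2) = 11  (check: 663·(-5) + 305·11 = 40)
  q = 1: r = 13, s = 1 − 1·(-5) = 6, t = -2 − 1·11 = -13  (check: 663·6 + 305·(-13) = 13)
  q = 3: r = 1, s = -5 − 3·6 = -23, t = 11 − 3·(-13) = 50  (check: 663·(-23) + 305·50 = 1)
The row with r = 1 (the gcd) gives the Bezout coefficients s = -23, t = 50.
Result: 663 · (-23) + 305 · (50) = 1.

gcd(663, 305) = 1; s = -23, t = 50 (check: 663·(-23) + 305·50 = 1).


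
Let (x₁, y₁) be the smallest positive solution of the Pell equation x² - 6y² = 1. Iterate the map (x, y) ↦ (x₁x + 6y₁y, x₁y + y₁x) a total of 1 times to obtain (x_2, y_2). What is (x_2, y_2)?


Step 1: Find the fundamental solution (x₁, y₁) of x² - 6y² = 1.
  Expand √6 as a continued fraction. a₀ = ⌊√6⌋ = 2; iterate m_{k+1} = d_k·a_k − m_k, d_{k+1} = (6 − m_{k+1}²)/d_k, a_{k+1} = ⌊(a₀ + m_{k+1})/d_{k+1}⌋ (starting m₀ = 0, d₀ = 1), with convergents p_k = a_k·p_{k-1} + p_{k-2}, q_k = a_k·q_{k-1} + q_{k-2} (p₋₁ = 1, q₋₁ = 0):
  k = 0: a₀ = 2; p₀/q₀ = 2/1; p₀² − 6·q₀² = 4 − 6 = -2.
  k = 1: m = 2, d = 2, a = ⌊(2 + 2)/2⌋ = 2; p/q = (2·2 + 1)/(2·1 + 0) = 5/2; p² − 6·q² = 25 − 24 = 1.
  The first convergent with p² − 6·q² = 1 gives the fundamental solution (x₁, y₁) = (5, 2).
Step 2: Apply the recurrence (x_{n+1}, y_{n+1}) = (x₁x_n + 6y₁y_n, x₁y_n + y₁x_n) repeatedly.
  From (x_1, y_1) = (5, 2): x_2 = 5·5 + 6·2·2 = 49; y_2 = 5·2 + 2·5 = 20.
Step 3: Verify x_2² - 6·y_2² = 2401 - 2400 = 1 (should be 1). ✓

(x_1, y_1) = (5, 2); (x_2, y_2) = (49, 20).


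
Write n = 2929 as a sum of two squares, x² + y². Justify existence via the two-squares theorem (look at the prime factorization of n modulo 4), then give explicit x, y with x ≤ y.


Step 1: Factor n = 2929 = 29 · 101.
Step 2: Check the mod-4 condition on each prime factor: 29 ≡ 1 (mod 4), exponent 1; 101 ≡ 1 (mod 4), exponent 1.
All primes ≡ 3 (mod 4) appear to even exponent (or don't appear), so by the two-squares theorem n IS expressible as a sum of two squares.
Step 3: Build a representation. Here n = 29 · 101 is a product of primes ≡ 1 (mod 4). Each prime p ≡ 1 (mod 4) is itself a sum of two squares; find a² by testing p − a² for a perfect square:
  29: 29 − 1² = 28, 29 − 2² = 25 = 5² ⇒ 29 = 2² + 5².
  101: 101 − 1² = 100 = 10² ⇒ 101 = 1² + 10².
  Combine using the Brahmagupta–Fibonacci identity (a² + b²)(c² + d²) = (ac − bd)² + (ad + bc)² = (ac + bd)² + (ad − bc)²:
  29 · 101 = 2929: from (2² + 5²)(1² + 10²), take (2·1 − 5·10, 2·10 + 5·1) = (2 − 50, 20 + 5) = (-48, 25); dropping signs (only squares matter) gives (48, 25); check 48² + 25² = 2304 + 625 = 2929 ✓.
Step 4: Order so x ≤ y and verify: 25² + 48² = 625 + 2304 = 2929 = n. ✓

n = 2929 = 25² + 48² (one valid representation with x ≤ y).


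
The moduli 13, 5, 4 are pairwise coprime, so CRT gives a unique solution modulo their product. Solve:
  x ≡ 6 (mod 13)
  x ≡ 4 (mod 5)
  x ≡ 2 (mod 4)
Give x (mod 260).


Moduli 13, 5, 4 are pairwise coprime; by CRT there is a unique solution modulo M = 13 · 5 · 4 = 260.
Solve pairwise, accumulating the modulus:
  Start with x ≡ 6 (mod 13).
  Combine with x ≡ 4 (mod 5): since gcd(13, 5) = 1, we get a unique residue mod 65.
    Write x = 6 + 13·t and substitute into x ≡ 4 (mod 5): 13·t ≡ 4 − 6 = -2 (mod 5).
    Reduce coefficients mod 5: 3·t ≡ 3 (mod 5).
    The inverse of 3 mod 5 is 2 (since 3·2 = 6 = 1·5 + 1), so t ≡ 2·3 = 6 ≡ 1 (mod 5).
    Then x = 6 + 13·1 = 19, valid modulo lcm(13, 5) = 65: x ≡ 19 (mod 65).
  Combine with x ≡ 2 (mod 4): since gcd(65, 4) = 1, we get a unique residue mod 260.
    Write x = 19 + 65·t and substitute into x ≡ 2 (mod 4): 65·t ≡ 2 − 19 = -17 (mod 4).
    Reduce coefficients mod 4: 1·t ≡ 3 (mod 4).
    So t ≡ 3 (mod 4).
    Then x = 19 + 65·3 = 214, valid modulo lcm(65, 4) = 260: x ≡ 214 (mod 260).
Verify: 214 mod 13 = 6 ✓, 214 mod 5 = 4 ✓, 214 mod 4 = 2 ✓.

x ≡ 214 (mod 260).


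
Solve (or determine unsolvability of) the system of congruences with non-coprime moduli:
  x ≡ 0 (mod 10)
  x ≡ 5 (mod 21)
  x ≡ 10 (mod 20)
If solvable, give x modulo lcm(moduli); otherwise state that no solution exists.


Moduli 10, 21, 20 are not pairwise coprime, so CRT works modulo lcm(m_i) when all pairwise compatibility conditions hold.
Pairwise compatibility: gcd(m_i, m_j) must divide a_i - a_j for every pair.
Merge one congruence at a time:
  Start: x ≡ 0 (mod 10).
  Combine with x ≡ 5 (mod 21): gcd(10, 21) = 1; 5 - 0 = 5, which IS divisible by 1, so compatible.
    Write x = 0 + 10·t and substitute into x ≡ 5 (mod 21): 10·t ≡ 5 − 0 = 5 (mod 21).
    The inverse of 10 mod 21 is 19 (since 10·19 = 190 = 9·21 + 1), so t ≡ 19·5 = 95 ≡ 11 (mod 21).
    Then x = 0 + 10·11 = 110, valid modulo lcm(10, 21) = 210: x ≡ 110 (mod 210).
  Combine with x ≡ 10 (mod 20): gcd(210, 20) = 10; 10 - 110 = -100, which IS divisible by 10, so compatible.
    Write x = 110 + 210·t and substitute into x ≡ 10 (mod 20): 210·t ≡ 10 − 110 = -100 (mod 20).
    Divide the congruence (and modulus) by g = 10: 21·t ≡ -10 (mod 2).
    Reduce coefficients mod 2: 1·t ≡ 0 (mod 2).
    So t ≡ 0 (mod 2).
    Then x = 110 + 210·0 = 110, valid modulo lcm(210, 20) = 420: x ≡ 110 (mod 420).
Verify: 110 mod 10 = 0, 110 mod 21 = 5, 110 mod 20 = 10.

x ≡ 110 (mod 420).


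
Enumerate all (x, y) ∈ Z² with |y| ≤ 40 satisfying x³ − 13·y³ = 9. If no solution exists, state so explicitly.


The equation is x³ - 13y³ = 9. For fixed y, x³ = 13·y³ + 9, so a solution requires the RHS to be a perfect cube.
Strategy: iterate y from -40 to 40, compute RHS = 13·y³ + 9, and check whether it is a (positive or negative) perfect cube.
Check small values of y:
  y = 0: RHS = 9 is not a perfect cube.
  y = 1: RHS = 22 is not a perfect cube.
  y = -1: RHS = -4 is not a perfect cube.
  y = 2: RHS = 113 is not a perfect cube.
  y = -2: RHS = -95 is not a perfect cube.
  y = 3: RHS = 360 is not a perfect cube.
  y = -3: RHS = -342 is not a perfect cube.
Continuing the search up to |y| = 40 finds no solutions either.
No (x, y) in the scanned range satisfies the equation.

No integer solutions with |y| ≤ 40.


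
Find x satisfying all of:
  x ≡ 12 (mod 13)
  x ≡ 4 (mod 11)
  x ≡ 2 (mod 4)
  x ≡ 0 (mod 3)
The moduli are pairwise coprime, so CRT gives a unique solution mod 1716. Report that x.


Product of moduli M = 13 · 11 · 4 · 3 = 1716.
Merge one congruence at a time:
  Start: x ≡ 12 (mod 13).
  Combine with x ≡ 4 (mod 11); new modulus lcm = 143.
    Write x = 12 + 13·t and substitute into x ≡ 4 (mod 11): 13·t ≡ 4 − 12 = -8 (mod 11).
    Reduce coefficients mod 11: 2·t ≡ 3 (mod 11).
    The inverse of 2 mod 11 is 6 (since 2·6 = 12 = 1·11 + 1), so t ≡ 6·3 = 18 ≡ 7 (mod 11).
    Then x = 12 + 13·7 = 103, valid modulo lcm(13, 11) = 143: x ≡ 103 (mod 143).
  Combine with x ≡ 2 (mod 4); new modulus lcm = 572.
    Write x = 103 + 143·t and substitute into x ≡ 2 (mod 4): 143·t ≡ 2 − 103 = -101 (mod 4).
    Reduce coefficients mod 4: 3·t ≡ 3 (mod 4).
    The inverse of 3 mod 4 is 3 (since 3·3 = 9 = 2·4 + 1), so t ≡ 3·3 = 9 ≡ 1 (mod 4).
    Then x = 103 + 143·1 = 246, valid modulo lcm(143, 4) = 572: x ≡ 246 (mod 572).
  Combine with x ≡ 0 (mod 3); new modulus lcm = 1716.
    Write x = 246 + 572·t and substitute into x ≡ 0 (mod 3): 572·t ≡ 0 − 246 = -246 (mod 3).
    Reduce coefficients mod 3: 2·t ≡ 0 (mod 3).
    The inverse of 2 mod 3 is 2 (since 2·2 = 4 = 1·3 + 1), so t ≡ 2·0 = 0 ≡ 0 (mod 3).
    Then x = 246 + 572·0 = 246, valid modulo lcm(572, 3) = 1716: x ≡ 246 (mod 1716).
Verify against each original: 246 mod 13 = 12, 246 mod 11 = 4, 246 mod 4 = 2, 246 mod 3 = 0.

x ≡ 246 (mod 1716).


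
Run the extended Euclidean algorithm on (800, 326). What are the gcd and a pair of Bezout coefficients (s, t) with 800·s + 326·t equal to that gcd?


Euclidean algorithm on (800, 326) — divide until remainder is 0:
  800 = 2 · 326 + 148
  326 = 2 · 148 + 30
  148 = 4 · 30 + 28
  30 = 1 · 28 + 2
  28 = 14 · 2 + 0
gcd(800, 326) = 2.
Track Bezout coefficients alongside the remainders: start with r₀ = 800 = a·1 + b·0 (s = 1, t = 0) and r₁ = 326 = a·0 + b·1 (s = 0, t = 1); each new remainder r_{k+1} = r_{k-1} − q_k·r_k inherits s_{k+1} = s_{k-1} − q_k·s_k, t_{k+1} = t_{k-1} − q_k·t_k, so r_k = a·s_k + b·t_k at every step:
  q = 2: r = 148, s = 1 − 2·0 = 1, t = 0 − 2·1 = -2  (check: 800·1 + 326·(-2) = 148)
  q = 2: r = 30, s = 0 − 2·1 = -2, t = 1 − 2·(-2) = 5  (check: 800·(-2) + 326·5 = 30)
  q = 4: r = 28, s = 1 − 4·(-2) = 9, t = -2 − 4·5 = -22  (check: 800·9 + 326·(-22) = 28)
  q = 1: r = 2, s = -2 − 1·9 = -11, t = 5 − 1·(-22) = 27  (check: 800·(-11) + 326·27 = 2)
The row with r = 2 (the gcd) gives the Bezout coefficients s = -11, t = 27.
Result: 800 · (-11) + 326 · (27) = 2.

gcd(800, 326) = 2; s = -11, t = 27 (check: 800·(-11) + 326·27 = 2).


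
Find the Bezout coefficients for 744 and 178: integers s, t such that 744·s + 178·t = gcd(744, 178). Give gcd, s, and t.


Euclidean algorithm on (744, 178) — divide until remainder is 0:
  744 = 4 · 178 + 32
  178 = 5 · 32 + 18
  32 = 1 · 18 + 14
  18 = 1 · 14 + 4
  14 = 3 · 4 + 2
  4 = 2 · 2 + 0
gcd(744, 178) = 2.
Track Bezout coefficients alongside the remainders: start with r₀ = 744 = a·1 + b·0 (s = 1, t = 0) and r₁ = 178 = a·0 + b·1 (s = 0, t = 1); each new remainder r_{k+1} = r_{k-1} − q_k·r_k inherits s_{k+1} = s_{k-1} − q_k·s_k, t_{k+1} = t_{k-1} − q_k·t_k, so r_k = a·s_k + b·t_k at every step:
  q = 4: r = 32, s = 1 − 4·0 = 1, t = 0 − 4·1 = -4  (check: 744·1 + 178·(-4) = 32)
  q = 5: r = 18, s = 0 − 5·1 = -5, t = 1 − 5·(-4) = 21  (check: 744·(-5) + 178·21 = 18)
  q = 1: r = 14, s = 1 − 1·(-5) = 6, t = -4 − 1·21 = -25  (check: 744·6 + 178·(-25) = 14)
  q = 1: r = 4, s = -5 − 1·6 = -11, t = 21 − 1·(-25) = 46  (check: 744·(-11) + 178·46 = 4)
  q = 3: r = 2, s = 6 − 3·(-11) = 39, t = -25 − 3·46 = -163  (check: 744·39 + 178·(-163) = 2)
The row with r = 2 (the gcd) gives the Bezout coefficients s = 39, t = -163.
Result: 744 · (39) + 178 · (-163) = 2.

gcd(744, 178) = 2; s = 39, t = -163 (check: 744·39 + 178·(-163) = 2).


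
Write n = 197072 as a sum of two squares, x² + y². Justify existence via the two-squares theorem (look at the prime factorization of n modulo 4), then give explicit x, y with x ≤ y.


Step 1: Factor n = 197072 = 2^4 · 109 · 113.
Step 2: Check the mod-4 condition on each prime factor: 2 = 2 (special); 109 ≡ 1 (mod 4), exponent 1; 113 ≡ 1 (mod 4), exponent 1.
All primes ≡ 3 (mod 4) appear to even exponent (or don't appear), so by the two-squares theorem n IS expressible as a sum of two squares.
Step 3: Build a representation. Group n = k² · m with k = 4 and m = 109 · 113 = 12317 (a product of primes ≡ 1 (mod 4)); a representation of m scales to one of n via (k·x)² + (k·y)² = k²(x² + y²). Each prime p ≡ 1 (mod 4) is itself a sum of two squares; find a² by testing p − a² for a perfect square:
  109: 109 − 1² = 108, 109 − 2² = 105, 109 − 3² = 100 = 10² ⇒ 109 = 3² + 10².
  113: 113 − 1² = 112, 113 − 2² = 109, 113 − 3² = 104, 113 − 4² = 97, 113 − 5² = 88, 113 − 6² = 77, 113 − 7² = 64 = 8² ⇒ 113 = 7² + 8².
  Combine using the Brahmagupta–Fibonacci identity (a² + b²)(c² + d²) = (ac − bd)² + (ad + bc)² = (ac + bd)² + (ad − bc)²:
  109 · 113 = 12317: from (3² + 10²)(7² + 8²), take (3·7 − 10·8, 3·8 + 10·7) = (21 − 80, 24 + 70) = (-59, 94); dropping signs (only squares matter) gives (59, 94); check 59² + 94² = 3481 + 8836 = 12317 ✓.
  Scale by k = 4: (4·59, 4·94) = (236, 376).
Step 4: Order so x ≤ y and verify: 236² + 376² = 55696 + 141376 = 197072 = n. ✓

n = 197072 = 236² + 376² (one valid representation with x ≤ y).


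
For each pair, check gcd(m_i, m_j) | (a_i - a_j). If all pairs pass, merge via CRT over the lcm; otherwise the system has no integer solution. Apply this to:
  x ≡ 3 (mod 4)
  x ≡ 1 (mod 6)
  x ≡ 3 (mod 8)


Moduli 4, 6, 8 are not pairwise coprime, so CRT works modulo lcm(m_i) when all pairwise compatibility conditions hold.
Pairwise compatibility: gcd(m_i, m_j) must divide a_i - a_j for every pair.
Merge one congruence at a time:
  Start: x ≡ 3 (mod 4).
  Combine with x ≡ 1 (mod 6): gcd(4, 6) = 2; 1 - 3 = -2, which IS divisible by 2, so compatible.
    Write x = 3 + 4·t and substitute into x ≡ 1 (mod 6): 4·t ≡ 1 − 3 = -2 (mod 6).
    Divide the congruence (and modulus) by g = 2: 2·t ≡ -1 (mod 3).
    Reduce coefficients mod 3: 2·t ≡ 2 (mod 3).
    The inverse of 2 mod 3 is 2 (since 2·2 = 4 = 1·3 + 1), so t ≡ 2·2 = 4 ≡ 1 (mod 3).
    Then x = 3 + 4·1 = 7, valid modulo lcm(4, 6) = 12: x ≡ 7 (mod 12).
  Combine with x ≡ 3 (mod 8): gcd(12, 8) = 4; 3 - 7 = -4, which IS divisible by 4, so compatible.
    Write x = 7 + 12·t and substitute into x ≡ 3 (mod 8): 12·t ≡ 3 − 7 = -4 (mod 8).
    Divide the congruence (and modulus) by g = 4: 3·t ≡ -1 (mod 2).
    Reduce coefficients mod 2: 1·t ≡ 1 (mod 2).
    So t ≡ 1 (mod 2).
    Then x = 7 + 12·1 = 19, valid modulo lcm(12, 8) = 24: x ≡ 19 (mod 24).
Verify: 19 mod 4 = 3, 19 mod 6 = 1, 19 mod 8 = 3.

x ≡ 19 (mod 24).


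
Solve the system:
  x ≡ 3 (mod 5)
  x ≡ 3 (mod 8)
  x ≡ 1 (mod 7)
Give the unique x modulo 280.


Moduli 5, 8, 7 are pairwise coprime; by CRT there is a unique solution modulo M = 5 · 8 · 7 = 280.
Solve pairwise, accumulating the modulus:
  Start with x ≡ 3 (mod 5).
  Combine with x ≡ 3 (mod 8): since gcd(5, 8) = 1, we get a unique residue mod 40.
    Write x = 3 + 5·t and substitute into x ≡ 3 (mod 8): 5·t ≡ 3 − 3 = 0 (mod 8).
    The inverse of 5 mod 8 is 5 (since 5·5 = 25 = 3·8 + 1), so t ≡ 5·0 = 0 ≡ 0 (mod 8).
    Then x = 3 + 5·0 = 3, valid modulo lcm(5, 8) = 40: x ≡ 3 (mod 40).
  Combine with x ≡ 1 (mod 7): since gcd(40, 7) = 1, we get a unique residue mod 280.
    Write x = 3 + 40·t and substitute into x ≡ 1 (mod 7): 40·t ≡ 1 − 3 = -2 (mod 7).
    Reduce coefficients mod 7: 5·t ≡ 5 (mod 7).
    The inverse of 5 mod 7 is 3 (since 5·3 = 15 = 2·7 + 1), so t ≡ 3·5 = 15 ≡ 1 (mod 7).
    Then x = 3 + 40·1 = 43, valid modulo lcm(40, 7) = 280: x ≡ 43 (mod 280).
Verify: 43 mod 5 = 3 ✓, 43 mod 8 = 3 ✓, 43 mod 7 = 1 ✓.

x ≡ 43 (mod 280).


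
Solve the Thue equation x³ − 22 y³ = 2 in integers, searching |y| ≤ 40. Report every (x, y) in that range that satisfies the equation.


The equation is x³ - 22y³ = 2. For fixed y, x³ = 22·y³ + 2, so a solution requires the RHS to be a perfect cube.
Strategy: iterate y from -40 to 40, compute RHS = 22·y³ + 2, and check whether it is a (positive or negative) perfect cube.
Check small values of y:
  y = 0: RHS = 2 is not a perfect cube.
  y = 1: RHS = 24 is not a perfect cube.
  y = -1: RHS = -20 is not a perfect cube.
  y = 2: RHS = 178 is not a perfect cube.
  y = -2: RHS = -174 is not a perfect cube.
  y = 3: RHS = 596 is not a perfect cube.
  y = -3: RHS = -592 is not a perfect cube.
Continuing the search up to |y| = 40 finds no solutions either.
No (x, y) in the scanned range satisfies the equation.

No integer solutions with |y| ≤ 40.


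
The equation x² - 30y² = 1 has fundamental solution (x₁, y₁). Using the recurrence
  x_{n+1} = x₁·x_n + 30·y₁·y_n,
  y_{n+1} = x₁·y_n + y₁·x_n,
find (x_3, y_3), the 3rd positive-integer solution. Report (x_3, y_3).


Step 1: Find the fundamental solution (x₁, y₁) of x² - 30y² = 1.
  Expand √30 as a continued fraction. a₀ = ⌊√30⌋ = 5; iterate m_{k+1} = d_k·a_k − m_k, d_{k+1} = (30 − m_{k+1}²)/d_k, a_{k+1} = ⌊(a₀ + m_{k+1})/d_{k+1}⌋ (starting m₀ = 0, d₀ = 1), with convergents p_k = a_k·p_{k-1} + p_{k-2}, q_k = a_k·q_{k-1} + q_{k-2} (p₋₁ = 1, q₋₁ = 0):
  k = 0: a₀ = 5; p₀/q₀ = 5/1; p₀² − 30·q₀² = 25 − 30 = -5.
  k = 1: m = 5, d = 5, a = ⌊(5 + 5)/5⌋ = 2; p/q = (2·5 + 1)/(2·1 + 0) = 11/2; p² − 30·q² = 121 − 120 = 1.
  The first convergent with p² − 30·q² = 1 gives the fundamental solution (x₁, y₁) = (11, 2).
Step 2: Apply the recurrence (x_{n+1}, y_{n+1}) = (x₁x_n + 30y₁y_n, x₁y_n + y₁x_n) repeatedly.
  From (x_1, y_1) = (11, 2): x_2 = 11·11 + 30·2·2 = 241; y_2 = 11·2 + 2·11 = 44.
  From (x_2, y_2) = (241, 44): x_3 = 11·241 + 30·2·44 = 5291; y_3 = 11·44 + 2·241 = 966.
Step 3: Verify x_3² - 30·y_3² = 27994681 - 27994680 = 1 (should be 1). ✓

(x_1, y_1) = (11, 2); (x_3, y_3) = (5291, 966).


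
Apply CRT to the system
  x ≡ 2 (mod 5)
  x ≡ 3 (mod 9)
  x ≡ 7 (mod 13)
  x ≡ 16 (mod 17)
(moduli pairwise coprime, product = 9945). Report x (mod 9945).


Product of moduli M = 5 · 9 · 13 · 17 = 9945.
Merge one congruence at a time:
  Start: x ≡ 2 (mod 5).
  Combine with x ≡ 3 (mod 9); new modulus lcm = 45.
    Write x = 2 + 5·t and substitute into x ≡ 3 (mod 9): 5·t ≡ 3 − 2 = 1 (mod 9).
    The inverse of 5 mod 9 is 2 (since 5·2 = 10 = 1·9 + 1), so t ≡ 2·1 = 2 ≡ 2 (mod 9).
    Then x = 2 + 5·2 = 12, valid modulo lcm(5, 9) = 45: x ≡ 12 (mod 45).
  Combine with x ≡ 7 (mod 13); new modulus lcm = 585.
    Write x = 12 + 45·t and substitute into x ≡ 7 (mod 13): 45·t ≡ 7 − 12 = -5 (mod 13).
    Reduce coefficients mod 13: 6·t ≡ 8 (mod 13).
    The inverse of 6 mod 13 is 11 (since 6·11 = 66 = 5·13 + 1), so t ≡ 11·8 = 88 ≡ 10 (mod 13).
    Then x = 12 + 45·10 = 462, valid modulo lcm(45, 13) = 585: x ≡ 462 (mod 585).
  Combine with x ≡ 16 (mod 17); new modulus lcm = 9945.
    Write x = 462 + 585·t and substitute into x ≡ 16 (mod 17): 585·t ≡ 16 − 462 = -446 (mod 17).
    Reduce coefficients mod 17: 7·t ≡ 13 (mod 17).
    The inverse of 7 mod 17 is 5 (since 7·5 = 35 = 2·17 + 1), so t ≡ 5·13 = 65 ≡ 14 (mod 17).
    Then x = 462 + 585·14 = 8652, valid modulo lcm(585, 17) = 9945: x ≡ 8652 (mod 9945).
Verify against each original: 8652 mod 5 = 2, 8652 mod 9 = 3, 8652 mod 13 = 7, 8652 mod 17 = 16.

x ≡ 8652 (mod 9945).


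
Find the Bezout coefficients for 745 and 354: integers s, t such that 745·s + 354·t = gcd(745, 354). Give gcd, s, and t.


Euclidean algorithm on (745, 354) — divide until remainder is 0:
  745 = 2 · 354 + 37
  354 = 9 · 37 + 21
  37 = 1 · 21 + 16
  21 = 1 · 16 + 5
  16 = 3 · 5 + 1
  5 = 5 · 1 + 0
gcd(745, 354) = 1.
Track Bezout coefficients alongside the remainders: start with r₀ = 745 = a·1 + b·0 (s = 1, t = 0) and r₁ = 354 = a·0 + b·1 (s = 0, t = 1); each new remainder r_{k+1} = r_{k-1} − q_k·r_k inherits s_{k+1} = s_{k-1} − q_k·s_k, t_{k+1} = t_{k-1} − q_k·t_k, so r_k = a·s_k + b·t_k at every step:
  q = 2: r = 37, s = 1 − 2·0 = 1, t = 0 − 2·1 = -2  (check: 745·1 + 354·(-2) = 37)
  q = 9: r = 21, s = 0 − 9·1 = -9, t = 1 − 9·(-2) = 19  (check: 745·(-9) + 354·19 = 21)
  q = 1: r = 16, s = 1 − 1·(-9) = 10, t = -2 − 1·19 = -21  (check: 745·10 + 354·(-21) = 16)
  q = 1: r = 5, s = -9 − 1·10 = -19, t = 19 − 1·(-21) = 40  (check: 745·(-19) + 354·40 = 5)
  q = 3: r = 1, s = 10 − 3·(-19) = 67, t = -21 − 3·40 = -141  (check: 745·67 + 354·(-141) = 1)
The row with r = 1 (the gcd) gives the Bezout coefficients s = 67, t = -141.
Result: 745 · (67) + 354 · (-141) = 1.

gcd(745, 354) = 1; s = 67, t = -141 (check: 745·67 + 354·(-141) = 1).


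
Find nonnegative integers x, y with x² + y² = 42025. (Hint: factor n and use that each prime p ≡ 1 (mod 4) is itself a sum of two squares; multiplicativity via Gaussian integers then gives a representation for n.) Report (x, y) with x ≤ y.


Step 1: Factor n = 42025 = 5^2 · 41^2.
Step 2: Check the mod-4 condition on each prime factor: 5 ≡ 1 (mod 4), exponent 2; 41 ≡ 1 (mod 4), exponent 2.
All primes ≡ 3 (mod 4) appear to even exponent (or don't appear), so by the two-squares theorem n IS expressible as a sum of two squares.
Step 3: Build a representation. Group n = k² · m with k = 5 and m = 41 · 41 = 1681 (a product of primes ≡ 1 (mod 4)); a representation of m scales to one of n via (k·x)² + (k·y)² = k²(x² + y²). Each prime p ≡ 1 (mod 4) is itself a sum of two squares; find a² by testing p − a² for a perfect square:
  41: 41 − 1² = 40, 41 − 2² = 37, 41 − 3² = 32, 41 − 4² = 25 = 5² ⇒ 41 = 4² + 5².
  Combine using the Brahmagupta–Fibonacci identity (a² + b²)(c² + d²) = (ac − bd)² + (ad + bc)² = (ac + bd)² + (ad − bc)²:
  41 · 41 = 1681: from (4² + 5²)(4² + 5²), take (4·4 − 5·5, 4·5 + 5·4) = (16 − 25, 20 + 20) = (-9, 40); dropping signs (only squares matter) gives (9, 40); check 9² + 40² = 81 + 1600 = 1681 ✓.
  Scale by k = 5: (5·9, 5·40) = (45, 200).
Step 4: Order so x ≤ y and verify: 45² + 200² = 2025 + 40000 = 42025 = n. ✓

n = 42025 = 45² + 200² (one valid representation with x ≤ y).


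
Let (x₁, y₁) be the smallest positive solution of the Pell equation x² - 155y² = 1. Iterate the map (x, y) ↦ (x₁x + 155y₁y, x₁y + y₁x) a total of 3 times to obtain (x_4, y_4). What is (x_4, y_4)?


Step 1: Find the fundamental solution (x₁, y₁) of x² - 155y² = 1.
  Expand √155 as a continued fraction. a₀ = ⌊√155⌋ = 12; iterate m_{k+1} = d_k·a_k − m_k, d_{k+1} = (155 − m_{k+1}²)/d_k, a_{k+1} = ⌊(a₀ + m_{k+1})/d_{k+1}⌋ (starting m₀ = 0, d₀ = 1), with convergents p_k = a_k·p_{k-1} + p_{k-2}, q_k = a_k·q_{k-1} + q_{k-2} (p₋₁ = 1, q₋₁ = 0):
  k = 0: a₀ = 12; p₀/q₀ = 12/1; p₀² − 155·q₀² = 144 − 155 = -11.
  k = 1: m = 12, d = 11, a = ⌊(12 + 12)/11⌋ = 2; p/q = (2·12 + 1)/(2·1 + 0) = 25/2; p² − 155·q² = 625 − 620 = 5.
  k = 2: m = 10, d = 5, a = ⌊(12 + 10)/5⌋ = 4; p/q = (4·25 + 12)/(4·2 + 1) = 112/9; p² − 155·q² = 12544 − 12555 = -11.
  k = 3: m = 10, d = 11, a = ⌊(12 + 10)/11⌋ = 2; p/q = (2·112 + 25)/(2·9 + 2) = 249/20; p² − 155·q² = 62001 − 62000 = 1.
  The first convergent with p² − 155·q² = 1 gives the fundamental solution (x₁, y₁) = (249, 20).
Step 2: Apply the recurrence (x_{n+1}, y_{n+1}) = (x₁x_n + 155y₁y_n, x₁y_n + y₁x_n) repeatedly.
  From (x_1, y_1) = (249, 20): x_2 = 249·249 + 155·20·20 = 124001; y_2 = 249·20 + 20·249 = 9960.
  From (x_2, y_2) = (124001, 9960): x_3 = 249·124001 + 155·20·9960 = 61752249; y_3 = 249·9960 + 20·124001 = 4960060.
  From (x_3, y_3) = (61752249, 4960060): x_4 = 249·61752249 + 155·20·4960060 = 30752496001; y_4 = 249·4960060 + 20·61752249 = 2470099920.
Step 3: Verify x_4² - 155·y_4² = 945716010291520992001 - 945716010291520992000 = 1 (should be 1). ✓

(x_1, y_1) = (249, 20); (x_4, y_4) = (30752496001, 2470099920).


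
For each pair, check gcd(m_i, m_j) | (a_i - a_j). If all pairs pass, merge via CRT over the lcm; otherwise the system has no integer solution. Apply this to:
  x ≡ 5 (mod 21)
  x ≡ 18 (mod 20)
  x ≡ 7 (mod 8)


Moduli 21, 20, 8 are not pairwise coprime, so CRT works modulo lcm(m_i) when all pairwise compatibility conditions hold.
Pairwise compatibility: gcd(m_i, m_j) must divide a_i - a_j for every pair.
Merge one congruence at a time:
  Start: x ≡ 5 (mod 21).
  Combine with x ≡ 18 (mod 20): gcd(21, 20) = 1; 18 - 5 = 13, which IS divisible by 1, so compatible.
    Write x = 5 + 21·t and substitute into x ≡ 18 (mod 20): 21·t ≡ 18 − 5 = 13 (mod 20).
    Reduce coefficients mod 20: 1·t ≡ 13 (mod 20).
    So t ≡ 13 (mod 20).
    Then x = 5 + 21·13 = 278, valid modulo lcm(21, 20) = 420: x ≡ 278 (mod 420).
  Combine with x ≡ 7 (mod 8): gcd(420, 8) = 4, and 7 - 278 = -271 is NOT divisible by 4.
    ⇒ system is inconsistent (no integer solution).

No solution (the system is inconsistent).


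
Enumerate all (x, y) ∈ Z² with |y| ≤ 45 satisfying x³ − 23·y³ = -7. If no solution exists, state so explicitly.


The equation is x³ - 23y³ = -7. For fixed y, x³ = 23·y³ − 7, so a solution requires the RHS to be a perfect cube.
Strategy: iterate y from -45 to 45, compute RHS = 23·y³ − 7, and check whether it is a (positive or negative) perfect cube.
Check small values of y:
  y = 0: RHS = -7 is not a perfect cube.
  y = 1: RHS = 16 is not a perfect cube.
  y = -1: RHS = -30 is not a perfect cube.
  y = 2: RHS = 177 is not a perfect cube.
  y = -2: RHS = -191 is not a perfect cube.
  y = 3: RHS = 614 is not a perfect cube.
  y = -3: RHS = -628 is not a perfect cube.
Continuing the search up to |y| = 45 finds no solutions either.
No (x, y) in the scanned range satisfies the equation.

No integer solutions with |y| ≤ 45.


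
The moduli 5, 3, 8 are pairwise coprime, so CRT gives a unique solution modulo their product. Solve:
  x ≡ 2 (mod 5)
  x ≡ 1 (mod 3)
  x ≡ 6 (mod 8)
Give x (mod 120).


Moduli 5, 3, 8 are pairwise coprime; by CRT there is a unique solution modulo M = 5 · 3 · 8 = 120.
Solve pairwise, accumulating the modulus:
  Start with x ≡ 2 (mod 5).
  Combine with x ≡ 1 (mod 3): since gcd(5, 3) = 1, we get a unique residue mod 15.
    Write x = 2 + 5·t and substitute into x ≡ 1 (mod 3): 5·t ≡ 1 − 2 = -1 (mod 3).
    Reduce coefficients mod 3: 2·t ≡ 2 (mod 3).
    The inverse of 2 mod 3 is 2 (since 2·2 = 4 = 1·3 + 1), so t ≡ 2·2 = 4 ≡ 1 (mod 3).
    Then x = 2 + 5·1 = 7, valid modulo lcm(5, 3) = 15: x ≡ 7 (mod 15).
  Combine with x ≡ 6 (mod 8): since gcd(15, 8) = 1, we get a unique residue mod 120.
    Write x = 7 + 15·t and substitute into x ≡ 6 (mod 8): 15·t ≡ 6 − 7 = -1 (mod 8).
    Reduce coefficients mod 8: 7·t ≡ 7 (mod 8).
    The inverse of 7 mod 8 is 7 (since 7·7 = 49 = 6·8 + 1), so t ≡ 7·7 = 49 ≡ 1 (mod 8).
    Then x = 7 + 15·1 = 22, valid modulo lcm(15, 8) = 120: x ≡ 22 (mod 120).
Verify: 22 mod 5 = 2 ✓, 22 mod 3 = 1 ✓, 22 mod 8 = 6 ✓.

x ≡ 22 (mod 120).


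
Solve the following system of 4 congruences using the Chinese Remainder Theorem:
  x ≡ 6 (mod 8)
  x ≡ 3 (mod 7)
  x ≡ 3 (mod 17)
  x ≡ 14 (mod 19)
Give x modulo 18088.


Product of moduli M = 8 · 7 · 17 · 19 = 18088.
Merge one congruence at a time:
  Start: x ≡ 6 (mod 8).
  Combine with x ≡ 3 (mod 7); new modulus lcm = 56.
    Write x = 6 + 8·t and substitute into x ≡ 3 (mod 7): 8·t ≡ 3 − 6 = -3 (mod 7).
    Reduce coefficients mod 7: 1·t ≡ 4 (mod 7).
    So t ≡ 4 (mod 7).
    Then x = 6 + 8·4 = 38, valid modulo lcm(8, 7) = 56: x ≡ 38 (mod 56).
  Combine with x ≡ 3 (mod 17); new modulus lcm = 952.
    Write x = 38 + 56·t and substitute into x ≡ 3 (mod 17): 56·t ≡ 3 − 38 = -35 (mod 17).
    Reduce coefficients mod 17: 5·t ≡ 16 (mod 17).
    The inverse of 5 mod 17 is 7 (since 5·7 = 35 = 2·17 + 1), so t ≡ 7·16 = 112 ≡ 10 (mod 17).
    Then x = 38 + 56·10 = 598, valid modulo lcm(56, 17) = 952: x ≡ 598 (mod 952).
  Combine with x ≡ 14 (mod 19); new modulus lcm = 18088.
    Write x = 598 + 952·t and substitute into x ≡ 14 (mod 19): 952·t ≡ 14 − 598 = -584 (mod 19).
    Reduce coefficients mod 19: 2·t ≡ 5 (mod 19).
    The inverse of 2 mod 19 is 10 (since 2·10 = 20 = 1·19 + 1), so t ≡ 10·5 = 50 ≡ 12 (mod 19).
    Then x = 598 + 952·12 = 12022, valid modulo lcm(952, 19) = 18088: x ≡ 12022 (mod 18088).
Verify against each original: 12022 mod 8 = 6, 12022 mod 7 = 3, 12022 mod 17 = 3, 12022 mod 19 = 14.

x ≡ 12022 (mod 18088).


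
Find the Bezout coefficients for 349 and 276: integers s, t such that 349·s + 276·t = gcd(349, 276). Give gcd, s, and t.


Euclidean algorithm on (349, 276) — divide until remainder is 0:
  349 = 1 · 276 + 73
  276 = 3 · 73 + 57
  73 = 1 · 57 + 16
  57 = 3 · 16 + 9
  16 = 1 · 9 + 7
  9 = 1 · 7 + 2
  7 = 3 · 2 + 1
  2 = 2 · 1 + 0
gcd(349, 276) = 1.
Track Bezout coefficients alongside the remainders: start with r₀ = 349 = a·1 + b·0 (s = 1, t = 0) and r₁ = 276 = a·0 + b·1 (s = 0, t = 1); each new remainder r_{k+1} = r_{k-1} − q_k·r_k inherits s_{k+1} = s_{k-1} − q_k·s_k, t_{k+1} = t_{k-1} − q_k·t_k, so r_k = a·s_k + b·t_k at every step:
  q = 1: r = 73, s = 1 − 1·0 = 1, t = 0 − 1·1 = -1  (check: 349·1 + 276·(-1) = 73)
  q = 3: r = 57, s = 0 − 3·1 = -3, t = 1 − 3·(-1) = 4  (check: 349·(-3) + 276·4 = 57)
  q = 1: r = 16, s = 1 − 1·(-3) = 4, t = -1 − 1·4 = -5  (check: 349·4 + 276·(-5) = 16)
  q = 3: r = 9, s = -3 − 3·4 = -15, t = 4 − 3·(-5) = 19  (check: 349·(-15) + 276·19 = 9)
  q = 1: r = 7, s = 4 − 1·(-15) = 19, t = -5 − 1·19 = -24  (check: 349·19 + 276·(-24) = 7)
  q = 1: r = 2, s = -15 − 1·19 = -34, t = 19 − 1·(-24) = 43  (check: 349·(-34) + 276·43 = 2)
  q = 3: r = 1, s = 19 − 3·(-34) = 121, t = -24 − 3·43 = -153  (check: 349·121 + 276·(-153) = 1)
The row with r = 1 (the gcd) gives the Bezout coefficients s = 121, t = -153.
Result: 349 · (121) + 276 · (-153) = 1.

gcd(349, 276) = 1; s = 121, t = -153 (check: 349·121 + 276·(-153) = 1).


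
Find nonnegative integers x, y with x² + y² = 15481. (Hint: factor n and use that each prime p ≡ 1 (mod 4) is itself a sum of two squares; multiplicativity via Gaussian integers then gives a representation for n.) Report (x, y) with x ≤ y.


Step 1: Factor n = 15481 = 113 · 137.
Step 2: Check the mod-4 condition on each prime factor: 113 ≡ 1 (mod 4), exponent 1; 137 ≡ 1 (mod 4), exponent 1.
All primes ≡ 3 (mod 4) appear to even exponent (or don't appear), so by the two-squares theorem n IS expressible as a sum of two squares.
Step 3: Build a representation. Here n = 113 · 137 is a product of primes ≡ 1 (mod 4). Each prime p ≡ 1 (mod 4) is itself a sum of two squares; find a² by testing p − a² for a perfect square:
  113: 113 − 1² = 112, 113 − 2² = 109, 113 − 3² = 104, 113 − 4² = 97, 113 − 5² = 88, 113 − 6² = 77, 113 − 7² = 64 = 8² ⇒ 113 = 7² + 8².
  137: 137 − 1² = 136, 137 − 2² = 133, 137 − 3² = 128, 137 − 4² = 121 = 11² ⇒ 137 = 4² + 11².
  Combine using the Brahmagupta–Fibonacci identity (a² + b²)(c² + d²) = (ac − bd)² + (ad + bc)² = (ac + bd)² + (ad − bc)²:
  113 · 137 = 15481: from (7² + 8²)(4² + 11²), take (7·4 − 8·11, 7·11 + 8·4) = (28 − 88, 77 + 32) = (-60, 109); dropping signs (only squares matter) gives (60, 109); check 60² + 109² = 3600 + 11881 = 15481 ✓.
Step 4: Order so x ≤ y and verify: 60² + 109² = 3600 + 11881 = 15481 = n. ✓

n = 15481 = 60² + 109² (one valid representation with x ≤ y).


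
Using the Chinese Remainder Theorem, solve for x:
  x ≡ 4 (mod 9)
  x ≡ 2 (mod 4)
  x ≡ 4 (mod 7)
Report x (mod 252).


Moduli 9, 4, 7 are pairwise coprime; by CRT there is a unique solution modulo M = 9 · 4 · 7 = 252.
Solve pairwise, accumulating the modulus:
  Start with x ≡ 4 (mod 9).
  Combine with x ≡ 2 (mod 4): since gcd(9, 4) = 1, we get a unique residue mod 36.
    Write x = 4 + 9·t and substitute into x ≡ 2 (mod 4): 9·t ≡ 2 − 4 = -2 (mod 4).
    Reduce coefficients mod 4: 1·t ≡ 2 (mod 4).
    So t ≡ 2 (mod 4).
    Then x = 4 + 9·2 = 22, valid modulo lcm(9, 4) = 36: x ≡ 22 (mod 36).
  Combine with x ≡ 4 (mod 7): since gcd(36, 7) = 1, we get a unique residue mod 252.
    Write x = 22 + 36·t and substitute into x ≡ 4 (mod 7): 36·t ≡ 4 − 22 = -18 (mod 7).
    Reduce coefficients mod 7: 1·t ≡ 3 (mod 7).
    So t ≡ 3 (mod 7).
    Then x = 22 + 36·3 = 130, valid modulo lcm(36, 7) = 252: x ≡ 130 (mod 252).
Verify: 130 mod 9 = 4 ✓, 130 mod 4 = 2 ✓, 130 mod 7 = 4 ✓.

x ≡ 130 (mod 252).


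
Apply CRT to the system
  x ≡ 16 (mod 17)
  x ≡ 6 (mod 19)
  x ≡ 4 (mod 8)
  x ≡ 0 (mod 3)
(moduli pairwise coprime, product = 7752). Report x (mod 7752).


Product of moduli M = 17 · 19 · 8 · 3 = 7752.
Merge one congruence at a time:
  Start: x ≡ 16 (mod 17).
  Combine with x ≡ 6 (mod 19); new modulus lcm = 323.
    Write x = 16 + 17·t and substitute into x ≡ 6 (mod 19): 17·t ≡ 6 − 16 = -10 (mod 19).
    Reduce coefficients mod 19: 17·t ≡ 9 (mod 19).
    The inverse of 17 mod 19 is 9 (since 17·9 = 153 = 8·19 + 1), so t ≡ 9·9 = 81 ≡ 5 (mod 19).
    Then x = 16 + 17·5 = 101, valid modulo lcm(17, 19) = 323: x ≡ 101 (mod 323).
  Combine with x ≡ 4 (mod 8); new modulus lcm = 2584.
    Write x = 101 + 323·t and substitute into x ≡ 4 (mod 8): 323·t ≡ 4 − 101 = -97 (mod 8).
    Reduce coefficients mod 8: 3·t ≡ 7 (mod 8).
    The inverse of 3 mod 8 is 3 (since 3·3 = 9 = 1·8 + 1), so t ≡ 3·7 = 21 ≡ 5 (mod 8).
    Then x = 101 + 323·5 = 1716, valid modulo lcm(323, 8) = 2584: x ≡ 1716 (mod 2584).
  Combine with x ≡ 0 (mod 3); new modulus lcm = 7752.
    Write x = 1716 + 2584·t and substitute into x ≡ 0 (mod 3): 2584·t ≡ 0 − 1716 = -1716 (mod 3).
    Reduce coefficients mod 3: 1·t ≡ 0 (mod 3).
    So t ≡ 0 (mod 3).
    Then x = 1716 + 2584·0 = 1716, valid modulo lcm(2584, 3) = 7752: x ≡ 1716 (mod 7752).
Verify against each original: 1716 mod 17 = 16, 1716 mod 19 = 6, 1716 mod 8 = 4, 1716 mod 3 = 0.

x ≡ 1716 (mod 7752).


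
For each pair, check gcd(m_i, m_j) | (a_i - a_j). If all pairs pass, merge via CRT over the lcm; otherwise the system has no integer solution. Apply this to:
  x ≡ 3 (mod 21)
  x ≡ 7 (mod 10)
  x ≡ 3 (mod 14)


Moduli 21, 10, 14 are not pairwise coprime, so CRT works modulo lcm(m_i) when all pairwise compatibility conditions hold.
Pairwise compatibility: gcd(m_i, m_j) must divide a_i - a_j for every pair.
Merge one congruence at a time:
  Start: x ≡ 3 (mod 21).
  Combine with x ≡ 7 (mod 10): gcd(21, 10) = 1; 7 - 3 = 4, which IS divisible by 1, so compatible.
    Write x = 3 + 21·t and substitute into x ≡ 7 (mod 10): 21·t ≡ 7 − 3 = 4 (mod 10).
    Reduce coefficients mod 10: 1·t ≡ 4 (mod 10).
    So t ≡ 4 (mod 10).
    Then x = 3 + 21·4 = 87, valid modulo lcm(21, 10) = 210: x ≡ 87 (mod 210).
  Combine with x ≡ 3 (mod 14): gcd(210, 14) = 14; 3 - 87 = -84, which IS divisible by 14, so compatible.
    Write x = 87 + 210·t and substitute into x ≡ 3 (mod 14): 210·t ≡ 3 − 87 = -84 (mod 14).
    Divide the congruence (and modulus) by g = 14: 15·t ≡ -6 (mod 1).
    Modulo 1 every t works; take t = 0.
    Then x = 87 + 210·0 = 87, valid modulo lcm(210, 14) = 210: x ≡ 87 (mod 210).
Verify: 87 mod 21 = 3, 87 mod 10 = 7, 87 mod 14 = 3.

x ≡ 87 (mod 210).


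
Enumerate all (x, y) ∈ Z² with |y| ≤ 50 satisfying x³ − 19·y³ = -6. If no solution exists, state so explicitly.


The equation is x³ - 19y³ = -6. For fixed y, x³ = 19·y³ − 6, so a solution requires the RHS to be a perfect cube.
Strategy: iterate y from -50 to 50, compute RHS = 19·y³ − 6, and check whether it is a (positive or negative) perfect cube.
Check small values of y:
  y = 0: RHS = -6 is not a perfect cube.
  y = 1: RHS = 13 is not a perfect cube.
  y = -1: RHS = -25 is not a perfect cube.
  y = 2: RHS = 146 is not a perfect cube.
  y = -2: RHS = -158 is not a perfect cube.
  y = 3: RHS = 507 is not a perfect cube.
  y = -3: RHS = -519 is not a perfect cube.
Continuing the search up to |y| = 50 finds no solutions either.
No (x, y) in the scanned range satisfies the equation.

No integer solutions with |y| ≤ 50.


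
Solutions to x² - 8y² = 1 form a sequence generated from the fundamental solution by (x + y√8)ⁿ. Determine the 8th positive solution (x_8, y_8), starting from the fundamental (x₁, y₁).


Step 1: Find the fundamental solution (x₁, y₁) of x² - 8y² = 1.
  Expand √8 as a continued fraction. a₀ = ⌊√8⌋ = 2; iterate m_{k+1} = d_k·a_k − m_k, d_{k+1} = (8 − m_{k+1}²)/d_k, a_{k+1} = ⌊(a₀ + m_{k+1})/d_{k+1}⌋ (starting m₀ = 0, d₀ = 1), with convergents p_k = a_k·p_{k-1} + p_{k-2}, q_k = a_k·q_{k-1} + q_{k-2} (p₋₁ = 1, q₋₁ = 0):
  k = 0: a₀ = 2; p₀/q₀ = 2/1; p₀² − 8·q₀² = 4 − 8 = -4.
  k = 1: m = 2, d = 4, a = ⌊(2 + 2)/4⌋ = 1; p/q = (1·2 + 1)/(1·1 + 0) = 3/1; p² − 8·q² = 9 − 8 = 1.
  The first convergent with p² − 8·q² = 1 gives the fundamental solution (x₁, y₁) = (3, 1).
Step 2: Apply the recurrence (x_{n+1}, y_{n+1}) = (x₁x_n + 8y₁y_n, x₁y_n + y₁x_n) repeatedly.
  From (x_1, y_1) = (3, 1): x_2 = 3·3 + 8·1·1 = 17; y_2 = 3·1 + 1·3 = 6.
  From (x_2, y_2) = (17, 6): x_3 = 3·17 + 8·1·6 = 99; y_3 = 3·6 + 1·17 = 35.
  From (x_3, y_3) = (99, 35): x_4 = 3·99 + 8·1·35 = 577; y_4 = 3·35 + 1·99 = 204.
  From (x_4, y_4) = (577, 204): x_5 = 3·577 + 8·1·204 = 3363; y_5 = 3·204 + 1·577 = 1189.
  From (x_5, y_5) = (3363, 1189): x_6 = 3·3363 + 8·1·1189 = 19601; y_6 = 3·1189 + 1·3363 = 6930.
  From (x_6, y_6) = (19601, 6930): x_7 = 3·19601 + 8·1·6930 = 114243; y_7 = 3·6930 + 1·19601 = 40391.
  From (x_7, y_7) = (114243, 40391): x_8 = 3·114243 + 8·1·40391 = 665857; y_8 = 3·40391 + 1·114243 = 235416.
Step 3: Verify x_8² - 8·y_8² = 443365544449 - 443365544448 = 1 (should be 1). ✓

(x_1, y_1) = (3, 1); (x_8, y_8) = (665857, 235416).


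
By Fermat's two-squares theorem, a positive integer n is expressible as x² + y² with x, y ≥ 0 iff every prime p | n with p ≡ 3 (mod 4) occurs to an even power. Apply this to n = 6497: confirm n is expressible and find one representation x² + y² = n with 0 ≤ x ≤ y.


Step 1: Factor n = 6497 = 73 · 89.
Step 2: Check the mod-4 condition on each prime factor: 73 ≡ 1 (mod 4), exponent 1; 89 ≡ 1 (mod 4), exponent 1.
All primes ≡ 3 (mod 4) appear to even exponent (or don't appear), so by the two-squares theorem n IS expressible as a sum of two squares.
Step 3: Build a representation. Here n = 73 · 89 is a product of primes ≡ 1 (mod 4). Each prime p ≡ 1 (mod 4) is itself a sum of two squares; find a² by testing p − a² for a perfect square:
  73: 73 − 1² = 72, 73 − 2² = 69, 73 − 3² = 64 = 8² ⇒ 73 = 3² + 8².
  89: 89 − 1² = 88, 89 − 2² = 85, 89 − 3² = 80, 89 − 4² = 73, 89 − 5² = 64 = 8² ⇒ 89 = 5² + 8².
  Combine using the Brahmagupta–Fibonacci identity (a² + b²)(c² + d²) = (ac − bd)² + (ad + bc)² = (ac + bd)² + (ad − bc)²:
  73 · 89 = 6497: from (3² + 8²)(5² + 8²), take (3·5 − 8·8, 3·8 + 8·5) = (15 − 64, 24 + 40) = (-49, 64); dropping signs (only squares matter) gives (49, 64); check 49² + 64² = 2401 + 4096 = 6497 ✓.
Step 4: Order so x ≤ y and verify: 49² + 64² = 2401 + 4096 = 6497 = n. ✓

n = 6497 = 49² + 64² (one valid representation with x ≤ y).
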